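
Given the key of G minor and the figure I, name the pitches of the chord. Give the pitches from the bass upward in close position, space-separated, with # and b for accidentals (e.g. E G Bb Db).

I is the major tonic (Picardy third), borrowed from the parallel major. In G minor that root is G.
So the chord is G-B-D.

G B D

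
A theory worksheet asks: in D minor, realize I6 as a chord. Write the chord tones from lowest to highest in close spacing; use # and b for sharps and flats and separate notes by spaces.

I6 is the major tonic (Picardy third), borrowed from the parallel major. In D minor that root is D.
So the chord is D-F#-A.
With the 6 figure the chord is in first inversion; from the bass F# upward in close position it reads F#-A-D.

F# A D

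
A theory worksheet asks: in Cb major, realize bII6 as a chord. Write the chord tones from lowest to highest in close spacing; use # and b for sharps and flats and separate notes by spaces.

Fb Abb Dbb

Scale degree 2 in Cb major is Db; lowering it a half step gives Dbb. bII6 is the Neapolitan sixth — a major triad on the lowered second degree, here in its customary first inversion.
So the chord is Dbb-Fb-Abb.
The figured bass 6 indicates first inversion, placing the third (Fb) in the bass: Fb-Abb-Dbb.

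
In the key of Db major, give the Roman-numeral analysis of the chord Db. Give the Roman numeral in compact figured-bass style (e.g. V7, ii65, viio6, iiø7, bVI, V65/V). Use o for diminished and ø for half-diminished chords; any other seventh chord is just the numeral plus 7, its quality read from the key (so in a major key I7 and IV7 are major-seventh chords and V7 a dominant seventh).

I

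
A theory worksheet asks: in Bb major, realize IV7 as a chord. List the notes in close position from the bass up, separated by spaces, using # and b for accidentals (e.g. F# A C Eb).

Eb G Bb D

In Bb major, the subdominant is Eb, and the diatonic chord built there is a major seventh chord.
That chord is spelled Eb-G-Bb-D.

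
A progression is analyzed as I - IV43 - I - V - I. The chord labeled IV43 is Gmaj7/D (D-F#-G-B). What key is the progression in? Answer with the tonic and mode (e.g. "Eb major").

D major

IV43 is given as D-F#-G-B — a major seventh chord with root G.
Counting down 3 scale steps from G places the tonic on D; a major seventh chord on degree 4 is diatonic only in major.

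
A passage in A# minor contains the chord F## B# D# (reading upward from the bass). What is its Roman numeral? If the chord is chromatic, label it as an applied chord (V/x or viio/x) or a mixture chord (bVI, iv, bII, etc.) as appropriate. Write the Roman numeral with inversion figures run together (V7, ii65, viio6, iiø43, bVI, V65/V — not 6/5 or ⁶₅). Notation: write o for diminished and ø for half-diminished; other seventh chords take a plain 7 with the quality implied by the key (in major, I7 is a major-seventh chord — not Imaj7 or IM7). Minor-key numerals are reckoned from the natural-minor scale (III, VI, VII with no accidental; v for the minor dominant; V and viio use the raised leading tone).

The pitches B#-D#-F## form a minor triad rooted on B#.
B# is the second degree of A# minor. This is the minor supertonic, borrowed from the parallel major (the Dorian ii).
With F## in the bass the chord is in second inversion, so the figured bass is 64.

ii64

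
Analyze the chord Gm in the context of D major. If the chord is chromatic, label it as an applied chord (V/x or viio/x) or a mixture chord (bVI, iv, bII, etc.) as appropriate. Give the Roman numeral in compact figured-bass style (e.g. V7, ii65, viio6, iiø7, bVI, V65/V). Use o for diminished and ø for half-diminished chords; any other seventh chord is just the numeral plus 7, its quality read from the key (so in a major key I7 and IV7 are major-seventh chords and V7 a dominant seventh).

The pitches G-Bb-D form a minor triad rooted on G.
G is the fourth degree of D major. This is the minor subdominant, borrowed from the parallel minor.

iv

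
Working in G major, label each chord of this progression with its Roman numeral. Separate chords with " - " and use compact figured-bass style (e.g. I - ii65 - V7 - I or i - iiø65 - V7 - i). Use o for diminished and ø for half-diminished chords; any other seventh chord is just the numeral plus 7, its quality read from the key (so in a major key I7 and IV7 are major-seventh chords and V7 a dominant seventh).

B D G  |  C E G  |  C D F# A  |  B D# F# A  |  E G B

I6 - IV - V42 - V7/vi - vi

B-D-G: root G is the tonic; major triad there is I6.
C-E-G: major triad on C = scale degree 4 → IV.
C-D-F#-A has root D, degree 5 in G major, so V42.
B-D#-F#-A is the secondary dominant of vi (dominant seventh chord on B): V7/vi.
E-G-B: root E is the submediant; minor triad there is vi.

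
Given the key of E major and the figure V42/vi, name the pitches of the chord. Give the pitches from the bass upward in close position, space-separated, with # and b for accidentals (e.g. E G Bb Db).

F# G# B# D#

The slash means an applied dominant: we want the dominant of vi. In E major, vi is C# minor, and its dominant is built on G#.
Building a dominant seventh chord on G# gives G#-B#-D#-F#.
The figured bass 42 indicates third inversion, placing the seventh (F#) in the bass: F#-G#-B#-D#.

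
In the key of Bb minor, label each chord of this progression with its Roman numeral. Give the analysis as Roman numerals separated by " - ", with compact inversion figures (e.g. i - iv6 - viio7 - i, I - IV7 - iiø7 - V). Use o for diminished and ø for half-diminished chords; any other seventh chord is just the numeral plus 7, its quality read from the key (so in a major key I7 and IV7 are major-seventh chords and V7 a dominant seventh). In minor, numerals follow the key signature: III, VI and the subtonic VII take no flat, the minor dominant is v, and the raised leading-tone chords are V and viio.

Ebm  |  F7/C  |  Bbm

Ebm: minor triad on Eb = scale degree 4 → iv.
F7/C has root F, degree 5 in Bb minor, so V43.
Bbm: root Bb is the tonic; minor triad there is i.

iv - V43 - i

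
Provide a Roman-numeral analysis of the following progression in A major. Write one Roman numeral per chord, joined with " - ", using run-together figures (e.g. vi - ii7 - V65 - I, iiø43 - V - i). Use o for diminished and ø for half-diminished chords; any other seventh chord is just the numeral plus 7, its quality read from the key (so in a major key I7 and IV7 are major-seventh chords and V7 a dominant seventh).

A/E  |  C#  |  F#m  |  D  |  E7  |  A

I64 - V/vi - vi - IV - V7 - I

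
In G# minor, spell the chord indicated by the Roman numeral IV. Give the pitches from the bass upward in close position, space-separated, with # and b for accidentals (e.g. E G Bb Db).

C# E# G#

Scale degree 4 in G# minor is C#; here the chord built on it is altered to a major triad. IV is the major subdominant, borrowed from the parallel major.
So the chord is C#-E#-G#, a major triad.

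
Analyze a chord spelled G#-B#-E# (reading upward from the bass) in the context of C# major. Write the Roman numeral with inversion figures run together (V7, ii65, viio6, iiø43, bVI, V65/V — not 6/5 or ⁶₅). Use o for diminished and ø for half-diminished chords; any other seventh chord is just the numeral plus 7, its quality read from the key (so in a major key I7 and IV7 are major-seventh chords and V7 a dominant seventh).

Stacked in thirds the chord is E#-G#-B#: a minor triad on E#.
E# is scale degree 3 in C# major, and a minor triad on that degree is written iii.
With G# in the bass the chord is in first inversion, so the figured bass is 6.

iii6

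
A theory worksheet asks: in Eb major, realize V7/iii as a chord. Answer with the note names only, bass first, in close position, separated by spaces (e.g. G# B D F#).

D F# A C

The slash means an applied dominant: we want the dominant of iii. In Eb major, iii is G minor, and its dominant is built on D.
Building a dominant seventh chord on D gives D-F#-A-C.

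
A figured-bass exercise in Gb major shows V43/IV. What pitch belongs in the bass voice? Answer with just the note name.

The applied chord V43/IV is rooted on Gb: Gb-Bb-Db-Fb.
The figure 43 means second inversion — the fifth is in the bass.

Db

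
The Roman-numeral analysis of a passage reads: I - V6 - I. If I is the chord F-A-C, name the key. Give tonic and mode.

F major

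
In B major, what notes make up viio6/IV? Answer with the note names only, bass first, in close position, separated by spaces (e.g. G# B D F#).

F# A D#

The slash marks an applied leading-tone chord: viio of IV. In B major, IV is E, so the leading tone to it is D#, a half step below.
Building a diminished triad on D# gives D#-F#-A.
The figured bass 6 indicates first inversion, placing the third (F#) in the bass: F#-A-D#.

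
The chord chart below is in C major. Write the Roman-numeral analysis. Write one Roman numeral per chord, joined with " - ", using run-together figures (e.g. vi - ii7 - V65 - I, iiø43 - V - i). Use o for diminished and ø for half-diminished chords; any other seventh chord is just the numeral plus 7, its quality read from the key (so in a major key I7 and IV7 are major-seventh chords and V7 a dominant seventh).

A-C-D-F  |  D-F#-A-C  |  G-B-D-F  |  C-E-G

A-C-D-F: root D is the supertonic; minor seventh chord there is ii43.
D-F#-A-C: chromatic; D is V of V, so V7/V.
G-B-D-F has root G, degree 5 in C major, so V7.
C-E-G: major triad on C = scale degree 1 → I.

ii43 - V7/V - V7 - I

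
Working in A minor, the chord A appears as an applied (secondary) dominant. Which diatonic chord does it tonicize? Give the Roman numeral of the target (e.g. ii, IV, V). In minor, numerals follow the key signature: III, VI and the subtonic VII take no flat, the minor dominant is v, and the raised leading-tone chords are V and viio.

iv

The chord is a major triad on A.
A dominant resolves down a perfect fifth: A → D. In A minor, D is scale degree 4, i.e. iv.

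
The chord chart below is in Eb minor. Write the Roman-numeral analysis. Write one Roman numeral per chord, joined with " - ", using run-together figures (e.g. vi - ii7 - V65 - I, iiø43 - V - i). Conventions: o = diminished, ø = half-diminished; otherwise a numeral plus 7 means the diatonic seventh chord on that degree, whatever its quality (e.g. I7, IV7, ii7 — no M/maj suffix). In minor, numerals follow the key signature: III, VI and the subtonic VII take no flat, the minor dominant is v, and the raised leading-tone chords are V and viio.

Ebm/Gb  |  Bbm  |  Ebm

i6 - v - i

Ebm/Gb: minor triad on Eb = scale degree 1 → i6.
Bbm: root Bb is the dominant; minor triad there is v.
Ebm: root Eb is the tonic; minor triad there is i.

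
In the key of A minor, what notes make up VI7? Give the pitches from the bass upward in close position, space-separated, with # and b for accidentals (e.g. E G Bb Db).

The numeral's case and figure indicate a major seventh chord. In A minor its root, scale degree 6, is F.
That chord is spelled F-A-C-E.

F A C E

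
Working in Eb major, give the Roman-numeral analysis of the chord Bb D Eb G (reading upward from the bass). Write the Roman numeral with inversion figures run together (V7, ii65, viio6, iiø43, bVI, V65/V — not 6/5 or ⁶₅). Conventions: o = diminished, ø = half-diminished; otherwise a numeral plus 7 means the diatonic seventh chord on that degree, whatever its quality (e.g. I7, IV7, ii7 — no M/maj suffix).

I43

Stacked in thirds the chord is Eb-G-Bb-D: a major seventh chord on Eb.
Eb is scale degree 1 in Eb major, and a major seventh chord on that degree is written I7.
With Bb in the bass the chord is in second inversion, so the figured bass is 43.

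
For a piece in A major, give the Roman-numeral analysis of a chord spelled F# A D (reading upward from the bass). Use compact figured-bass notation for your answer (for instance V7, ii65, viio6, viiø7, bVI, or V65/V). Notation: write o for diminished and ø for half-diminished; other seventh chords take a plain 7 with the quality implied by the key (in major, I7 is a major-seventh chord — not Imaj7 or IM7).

IV6

Stacked in thirds the chord is D-F#-A: a major triad on D.
In A major, D is the subdominant; the diatonic major triad there is IV.
With F# in the bass the chord is in first inversion, so the figured bass is 6.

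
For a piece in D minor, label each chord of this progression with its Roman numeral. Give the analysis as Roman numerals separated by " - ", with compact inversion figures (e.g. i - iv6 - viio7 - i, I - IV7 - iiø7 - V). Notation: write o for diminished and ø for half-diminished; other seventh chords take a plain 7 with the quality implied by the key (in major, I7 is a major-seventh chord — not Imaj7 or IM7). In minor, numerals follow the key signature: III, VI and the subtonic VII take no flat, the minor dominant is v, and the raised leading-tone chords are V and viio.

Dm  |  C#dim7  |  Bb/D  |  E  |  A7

i - viio7 - VI6 - V/V - V7

Dm: root D is the tonic; minor triad there is i.
C#dim7: fully diminished seventh chord on C# = scale degree 7 → viio7.
Bb/D: major triad on Bb = scale degree 6 → VI6.
E: chromatic; E is V of V, so V/V.
A7 has root A, degree 5 in D minor, so V7.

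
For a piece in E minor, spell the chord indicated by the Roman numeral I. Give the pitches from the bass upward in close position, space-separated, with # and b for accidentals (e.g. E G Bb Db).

E G# B

I is the major tonic (Picardy third), borrowed from the parallel major. In E minor that root is E.
So the chord is E-G#-B.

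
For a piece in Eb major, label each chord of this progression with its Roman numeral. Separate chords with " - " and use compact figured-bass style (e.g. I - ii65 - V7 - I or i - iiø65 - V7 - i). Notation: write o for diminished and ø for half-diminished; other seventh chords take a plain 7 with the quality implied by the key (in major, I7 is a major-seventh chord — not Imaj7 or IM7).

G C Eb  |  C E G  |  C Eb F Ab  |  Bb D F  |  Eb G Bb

vi64 - V/ii - ii43 - V - I

G-C-Eb: root C is the submediant; minor triad there is vi64.
C-E-G: a major triad on C, the applied dominant of ii → V/ii.
C-Eb-F-Ab has root F, degree 2 in Eb major, so ii43.
Bb-D-F has root Bb, degree 5 in Eb major, so V.
Eb-G-Bb has root Eb, degree 1 in Eb major, so I.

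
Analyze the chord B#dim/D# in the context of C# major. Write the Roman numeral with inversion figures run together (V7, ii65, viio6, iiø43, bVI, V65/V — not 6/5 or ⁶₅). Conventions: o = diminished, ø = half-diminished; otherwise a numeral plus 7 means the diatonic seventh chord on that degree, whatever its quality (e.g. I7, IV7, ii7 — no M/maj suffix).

Stacked in thirds the chord is B#-D#-F#: a diminished triad on B#.
B# is scale degree 7 in C# major, and a diminished triad on that degree is written viio.
With D# in the bass the chord is in first inversion, so the figured bass is 6.

viio6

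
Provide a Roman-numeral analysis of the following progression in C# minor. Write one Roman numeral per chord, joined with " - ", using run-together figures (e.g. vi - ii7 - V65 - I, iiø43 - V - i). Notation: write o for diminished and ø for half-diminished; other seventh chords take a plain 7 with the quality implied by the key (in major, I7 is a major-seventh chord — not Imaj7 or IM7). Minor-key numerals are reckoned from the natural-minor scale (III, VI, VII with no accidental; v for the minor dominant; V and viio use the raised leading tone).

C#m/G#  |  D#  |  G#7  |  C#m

i64 - V/V - V7 - i

C#m/G#: root C# is the tonic; minor triad there is i64.
D#: chromatic; D# is V of V, so V/V.
G#7 has root G#, degree 5 in C# minor, so V7.
C#m: root C# is the tonic; minor triad there is i.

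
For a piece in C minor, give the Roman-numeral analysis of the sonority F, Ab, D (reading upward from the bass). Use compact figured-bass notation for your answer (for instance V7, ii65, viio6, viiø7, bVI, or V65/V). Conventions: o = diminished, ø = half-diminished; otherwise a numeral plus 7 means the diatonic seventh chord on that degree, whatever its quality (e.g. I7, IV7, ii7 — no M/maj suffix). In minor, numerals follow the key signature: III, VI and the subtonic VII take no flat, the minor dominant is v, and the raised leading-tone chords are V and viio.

iio6

The pitches D-F-Ab form a diminished triad rooted on D.
In C minor, D is the supertonic; the diatonic diminished triad there is iio.
With F in the bass the chord is in first inversion, so the figured bass is 6.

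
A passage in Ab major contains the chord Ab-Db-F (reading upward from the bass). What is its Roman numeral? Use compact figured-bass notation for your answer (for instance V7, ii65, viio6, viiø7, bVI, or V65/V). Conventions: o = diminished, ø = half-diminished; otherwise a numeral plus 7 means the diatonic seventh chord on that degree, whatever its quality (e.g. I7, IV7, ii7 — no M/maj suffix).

IV64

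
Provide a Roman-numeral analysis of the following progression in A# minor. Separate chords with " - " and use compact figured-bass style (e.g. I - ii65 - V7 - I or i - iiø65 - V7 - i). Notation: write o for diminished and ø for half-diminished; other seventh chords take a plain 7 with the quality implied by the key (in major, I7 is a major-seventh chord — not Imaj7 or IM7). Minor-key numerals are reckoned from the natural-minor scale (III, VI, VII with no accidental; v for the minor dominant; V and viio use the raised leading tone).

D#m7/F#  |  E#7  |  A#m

D#m7/F#: minor seventh chord on D# = scale degree 4 → iv65.
E#7: root E# is the dominant; dominant seventh chord there is V7.
A#m: minor triad on A# = scale degree 1 → i.

iv65 - V7 - i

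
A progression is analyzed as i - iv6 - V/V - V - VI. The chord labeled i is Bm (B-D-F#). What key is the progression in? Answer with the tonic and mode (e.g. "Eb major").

B minor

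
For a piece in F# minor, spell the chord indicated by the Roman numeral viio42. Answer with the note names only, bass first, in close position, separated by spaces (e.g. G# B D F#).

D E# G# B

In F# minor, the leading-tone chord is built on the raised seventh degree, E#.
Stacking thirds from E# gives E#-G#-B-D.
With the 42 figure the chord is in third inversion; from the bass D upward in close position it reads D-E#-G#-B.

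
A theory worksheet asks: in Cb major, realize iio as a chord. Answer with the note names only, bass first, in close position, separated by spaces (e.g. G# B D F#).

iio is the diminished supertonic triad, borrowed from the parallel minor. In Cb major that root is Db.
So the chord is Db-Fb-Abb.

Db Fb Abb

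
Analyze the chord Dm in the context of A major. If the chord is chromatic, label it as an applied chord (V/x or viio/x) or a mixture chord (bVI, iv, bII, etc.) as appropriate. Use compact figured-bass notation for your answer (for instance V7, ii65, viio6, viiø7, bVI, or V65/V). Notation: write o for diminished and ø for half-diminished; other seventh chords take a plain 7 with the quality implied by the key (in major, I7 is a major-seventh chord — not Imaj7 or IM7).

iv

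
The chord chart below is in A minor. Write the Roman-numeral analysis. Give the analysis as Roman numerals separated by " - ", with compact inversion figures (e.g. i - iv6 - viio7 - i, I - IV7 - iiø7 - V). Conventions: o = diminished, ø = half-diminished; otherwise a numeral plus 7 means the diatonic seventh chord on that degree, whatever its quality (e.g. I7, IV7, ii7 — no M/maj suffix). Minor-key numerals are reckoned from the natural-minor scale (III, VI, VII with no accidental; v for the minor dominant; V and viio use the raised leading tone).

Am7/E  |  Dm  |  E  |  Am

i43 - iv - V - i

Am7/E has root A, degree 1 in A minor, so i43.
Dm: minor triad on D = scale degree 4 → iv.
E: major triad on E = scale degree 5 → V.
Am has root A, degree 1 in A minor, so i.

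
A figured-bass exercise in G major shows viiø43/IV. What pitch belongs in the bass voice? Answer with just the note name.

F

The applied chord viiø43/IV is rooted on B: B-D-F-A.
The figure 43 means second inversion — the fifth is in the bass.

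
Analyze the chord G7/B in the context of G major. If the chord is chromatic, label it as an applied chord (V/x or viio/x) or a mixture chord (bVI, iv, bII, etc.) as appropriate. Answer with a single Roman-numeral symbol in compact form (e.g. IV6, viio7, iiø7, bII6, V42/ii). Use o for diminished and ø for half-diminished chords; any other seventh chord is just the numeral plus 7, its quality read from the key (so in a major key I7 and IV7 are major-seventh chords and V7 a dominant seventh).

Stacked in thirds the chord is G-B-D-F: a dominant seventh chord on G.
G is not a diatonic chord root with this quality in G major, but it lies a perfect fifth above C (IV), so the chord functions as an applied dominant of IV.
With B in the bass the chord is in first inversion, so the figured bass is 65.

V65/IV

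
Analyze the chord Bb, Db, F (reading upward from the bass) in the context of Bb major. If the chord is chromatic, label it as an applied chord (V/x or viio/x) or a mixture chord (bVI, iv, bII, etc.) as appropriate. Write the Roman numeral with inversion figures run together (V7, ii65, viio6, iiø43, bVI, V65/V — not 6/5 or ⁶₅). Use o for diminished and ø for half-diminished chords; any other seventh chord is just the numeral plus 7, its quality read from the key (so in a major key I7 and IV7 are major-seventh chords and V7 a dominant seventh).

i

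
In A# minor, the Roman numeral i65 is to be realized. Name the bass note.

C#

i in A# minor has root A#; the chord is A#-C#-E#-G#.
The figure 65 means first inversion — the third is in the bass.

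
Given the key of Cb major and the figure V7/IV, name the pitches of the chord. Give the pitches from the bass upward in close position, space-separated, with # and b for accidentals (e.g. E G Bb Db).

Cb Eb Gb Bbb

V7/IV is a secondary dominant — the dominant seventh of IV. IV in Cb major is Fb, so the applied chord's root is Cb, a perfect fifth above.
Building a dominant seventh chord on Cb gives Cb-Eb-Gb-Bbb.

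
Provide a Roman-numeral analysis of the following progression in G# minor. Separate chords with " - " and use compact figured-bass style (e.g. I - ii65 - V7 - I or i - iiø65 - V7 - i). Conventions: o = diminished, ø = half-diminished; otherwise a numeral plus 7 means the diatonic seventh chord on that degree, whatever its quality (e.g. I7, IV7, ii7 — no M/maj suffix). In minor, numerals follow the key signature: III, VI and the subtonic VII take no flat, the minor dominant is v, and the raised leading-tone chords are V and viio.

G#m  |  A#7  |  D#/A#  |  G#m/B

i - V7/V - V64 - i6

G#m has root G#, degree 1 in G# minor, so i.
A#7: a dominant seventh chord on A#, the applied dominant of V → V7/V.
D#/A#: root D# is the dominant; major triad there is V64.
G#m/B: minor triad on G# = scale degree 1 → i6.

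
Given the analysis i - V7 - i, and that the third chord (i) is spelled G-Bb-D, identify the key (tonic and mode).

i is given as G-Bb-D — a minor triad with root G.
If G is scale degree 1 and the mode makes that degree carry a minor triad, the tonic is G and the mode is minor.

G minor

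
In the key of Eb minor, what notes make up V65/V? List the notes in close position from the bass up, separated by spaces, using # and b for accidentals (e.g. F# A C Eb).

The slash means an applied dominant: we want the dominant of V. In Eb minor, V is Bb major, and its dominant is built on F.
Building a dominant seventh chord on F gives F-A-C-Eb.
The figured bass 65 indicates first inversion, placing the third (A) in the bass: A-C-Eb-F.

A C Eb F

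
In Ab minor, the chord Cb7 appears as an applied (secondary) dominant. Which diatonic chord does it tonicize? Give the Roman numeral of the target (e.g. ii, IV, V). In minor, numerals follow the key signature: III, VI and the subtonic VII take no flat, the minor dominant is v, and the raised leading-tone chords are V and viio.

The chord is a dominant seventh chord on Cb.
A dominant resolves down a perfect fifth: Cb → Fb. In Ab minor, Fb is scale degree 6, i.e. VI.

VI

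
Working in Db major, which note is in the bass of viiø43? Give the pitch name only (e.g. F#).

Gb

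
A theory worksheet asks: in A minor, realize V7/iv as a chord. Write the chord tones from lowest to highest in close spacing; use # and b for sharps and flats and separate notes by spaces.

The slash means an applied dominant: we want the dominant of iv. In A minor, iv is D minor, and its dominant is built on A.
Building a dominant seventh chord on A gives A-C#-E-G.

A C# E G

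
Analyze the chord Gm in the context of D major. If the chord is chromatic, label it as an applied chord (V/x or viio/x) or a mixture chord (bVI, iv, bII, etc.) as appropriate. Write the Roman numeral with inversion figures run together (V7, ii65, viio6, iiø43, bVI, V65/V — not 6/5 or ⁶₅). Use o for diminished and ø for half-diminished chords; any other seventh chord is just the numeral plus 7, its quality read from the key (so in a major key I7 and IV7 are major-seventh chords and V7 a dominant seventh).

The pitches G-Bb-D form a minor triad rooted on G.
G is the fourth degree of D major. This is the minor subdominant, borrowed from the parallel minor.

iv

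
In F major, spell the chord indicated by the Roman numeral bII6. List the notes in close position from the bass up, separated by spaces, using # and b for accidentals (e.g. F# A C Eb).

Scale degree 2 in F major is G; lowering it a half step gives Gb. bII6 is the Neapolitan sixth — a major triad on the lowered second degree, here in its customary first inversion.
So the chord is Gb-Bb-Db, a major triad.
The figured bass 6 indicates first inversion, placing the third (Bb) in the bass: Bb-Db-Gb.

Bb Db Gb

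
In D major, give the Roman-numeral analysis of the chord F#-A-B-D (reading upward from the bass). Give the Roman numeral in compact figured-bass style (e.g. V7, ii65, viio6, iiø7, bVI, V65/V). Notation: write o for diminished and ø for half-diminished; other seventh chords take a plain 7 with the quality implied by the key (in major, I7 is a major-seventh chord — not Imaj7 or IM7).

The pitches B-D-F#-A form a minor seventh chord rooted on B.
B is scale degree 6 in D major, and a minor seventh chord on that degree is written vi7.
With F# in the bass the chord is in second inversion, so the figured bass is 43.

vi43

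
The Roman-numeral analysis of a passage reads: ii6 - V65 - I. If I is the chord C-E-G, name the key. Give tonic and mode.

C major

I is given as C-E-G — a major triad with root C.
If C is scale degree 1 and the mode makes that degree carry a major triad, the tonic is C and the mode is major.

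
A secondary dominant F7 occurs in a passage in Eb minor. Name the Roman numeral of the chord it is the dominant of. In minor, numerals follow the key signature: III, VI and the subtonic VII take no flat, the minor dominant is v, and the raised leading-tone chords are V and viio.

V

The chord is a dominant seventh chord on F.
A dominant resolves down a perfect fifth: F → Bb. In Eb minor, Bb is scale degree 5, i.e. V.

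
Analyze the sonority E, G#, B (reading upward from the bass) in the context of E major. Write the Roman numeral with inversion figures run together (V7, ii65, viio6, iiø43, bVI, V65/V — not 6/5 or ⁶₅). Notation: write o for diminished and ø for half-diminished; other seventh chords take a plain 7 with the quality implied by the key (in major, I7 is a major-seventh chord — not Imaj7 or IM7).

The pitches E-G#-B form a major triad rooted on E.
E is scale degree 1 in E major, and a major triad on that degree is written I.

I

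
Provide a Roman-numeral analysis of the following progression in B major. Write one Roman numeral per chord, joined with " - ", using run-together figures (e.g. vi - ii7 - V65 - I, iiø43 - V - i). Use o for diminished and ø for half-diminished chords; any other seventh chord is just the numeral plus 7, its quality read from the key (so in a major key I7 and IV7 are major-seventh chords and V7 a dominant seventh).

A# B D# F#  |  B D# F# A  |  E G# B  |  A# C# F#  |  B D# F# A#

I42 - V7/IV - IV - V6 - I7

A#-B-D#-F# has root B, degree 1 in B major, so I42.
B-D#-F#-A: chromatic; B is V of IV, so V7/IV.
E-G#-B has root E, degree 4 in B major, so IV.
A#-C#-F#: major triad on F# = scale degree 5 → V6.
B-D#-F#-A# has root B, degree 1 in B major, so I7.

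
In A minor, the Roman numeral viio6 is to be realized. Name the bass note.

viio in A minor has root G#; the chord is G#-B-D.
The figure 6 means first inversion — the third is in the bass.

B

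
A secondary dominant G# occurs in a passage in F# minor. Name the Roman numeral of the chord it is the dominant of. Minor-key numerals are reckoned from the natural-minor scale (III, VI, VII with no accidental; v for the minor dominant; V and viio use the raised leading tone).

V

The chord is a major triad on G#.
A dominant resolves down a perfect fifth: G# → C#. In F# minor, C# is scale degree 5, i.e. V.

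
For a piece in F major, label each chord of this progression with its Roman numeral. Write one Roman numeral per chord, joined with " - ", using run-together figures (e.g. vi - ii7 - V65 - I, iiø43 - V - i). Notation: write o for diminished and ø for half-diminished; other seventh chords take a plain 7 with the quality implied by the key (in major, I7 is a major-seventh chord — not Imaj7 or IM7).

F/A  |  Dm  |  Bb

I6 - vi - IV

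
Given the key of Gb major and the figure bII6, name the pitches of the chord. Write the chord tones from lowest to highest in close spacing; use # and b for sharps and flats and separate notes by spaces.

Scale degree 2 in Gb major is Ab; lowering it a half step gives Abb. bII6 is the Neapolitan sixth — a major triad on the lowered second degree, here in its customary first inversion.
So the chord is Abb-Cb-Ebb, a major triad.
With the 6 figure the chord is in first inversion; from the bass Cb upward in close position it reads Cb-Ebb-Abb.

Cb Ebb Abb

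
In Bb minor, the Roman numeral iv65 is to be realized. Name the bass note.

iv in Bb minor has root Eb; the chord is Eb-Gb-Bb-Db.
The figure 65 means first inversion — the third is in the bass.

Gb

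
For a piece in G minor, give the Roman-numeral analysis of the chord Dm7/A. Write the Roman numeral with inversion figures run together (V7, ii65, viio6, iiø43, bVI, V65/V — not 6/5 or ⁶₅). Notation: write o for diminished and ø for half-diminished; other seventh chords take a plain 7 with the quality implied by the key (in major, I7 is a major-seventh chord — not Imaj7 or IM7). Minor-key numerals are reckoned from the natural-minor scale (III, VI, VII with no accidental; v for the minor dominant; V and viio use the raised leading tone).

Stacked in thirds the chord is D-F-A-C: a minor seventh chord on D.
In G minor, D is the dominant; the diatonic minor seventh chord there is v7.
With A in the bass the chord is in second inversion, so the figured bass is 43.

v43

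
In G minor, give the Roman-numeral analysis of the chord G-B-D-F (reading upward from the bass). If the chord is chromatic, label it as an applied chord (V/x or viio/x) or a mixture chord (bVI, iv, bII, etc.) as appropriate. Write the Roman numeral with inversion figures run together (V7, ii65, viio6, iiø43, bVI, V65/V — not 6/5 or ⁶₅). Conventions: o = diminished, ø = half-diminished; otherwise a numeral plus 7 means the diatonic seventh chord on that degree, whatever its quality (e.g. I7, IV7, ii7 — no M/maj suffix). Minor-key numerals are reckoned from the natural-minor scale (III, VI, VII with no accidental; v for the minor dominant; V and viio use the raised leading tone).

V7/iv

The pitches G-B-D-F form a dominant seventh chord rooted on G.
G is not a diatonic chord root with this quality in G minor, but it lies a perfect fifth above C (iv), so the chord functions as an applied dominant of iv.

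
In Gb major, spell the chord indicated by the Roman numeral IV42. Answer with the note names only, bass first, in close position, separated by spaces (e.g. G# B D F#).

Bb Cb Eb Gb

The numeral's case and figure indicate a major seventh chord. In Gb major its root, the fourth degree, is Cb.
Stacking thirds from Cb gives Cb-Eb-Gb-Bb.
With the 42 figure the chord is in third inversion; from the bass Bb upward in close position it reads Bb-Cb-Eb-Gb.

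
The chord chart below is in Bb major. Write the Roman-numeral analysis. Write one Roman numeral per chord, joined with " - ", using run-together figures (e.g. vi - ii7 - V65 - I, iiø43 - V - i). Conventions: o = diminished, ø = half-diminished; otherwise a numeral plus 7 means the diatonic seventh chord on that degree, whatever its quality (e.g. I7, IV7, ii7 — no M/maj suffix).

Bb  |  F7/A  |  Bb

I - V65 - I

Bb: root Bb is the tonic; major triad there is I.
F7/A: root F is the dominant; dominant seventh chord there is V65.
Bb: root Bb is the tonic; major triad there is I.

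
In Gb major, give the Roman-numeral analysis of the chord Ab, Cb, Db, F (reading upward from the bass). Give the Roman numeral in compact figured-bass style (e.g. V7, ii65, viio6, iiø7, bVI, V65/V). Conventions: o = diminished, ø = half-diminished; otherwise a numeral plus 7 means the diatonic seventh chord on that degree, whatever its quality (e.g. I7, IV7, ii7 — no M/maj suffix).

The pitches Db-F-Ab-Cb form a dominant seventh chord rooted on Db.
In Gb major, Db is the dominant; the diatonic dominant seventh chord there is V7.
With Ab in the bass the chord is in second inversion, so the figured bass is 43.

V43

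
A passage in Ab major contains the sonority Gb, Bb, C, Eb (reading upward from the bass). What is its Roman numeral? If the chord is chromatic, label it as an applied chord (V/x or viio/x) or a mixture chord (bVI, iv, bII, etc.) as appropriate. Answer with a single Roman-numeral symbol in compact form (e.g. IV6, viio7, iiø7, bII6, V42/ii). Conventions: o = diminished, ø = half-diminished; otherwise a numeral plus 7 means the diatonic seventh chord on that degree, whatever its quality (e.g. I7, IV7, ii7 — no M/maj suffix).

viiø43/IV

The pitches C-Eb-Gb-Bb form a half-diminished seventh chord rooted on C.
C sits a half step below Db (IV in Ab major); a diminished chord there is the applied leading-tone chord of IV.
With Gb in the bass the chord is in second inversion, so the figured bass is 43.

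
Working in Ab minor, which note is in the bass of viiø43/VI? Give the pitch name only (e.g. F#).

Bbb

The applied chord viiø43/VI is rooted on Eb: Eb-Gb-Bbb-Db.
The figure 43 means second inversion — the fifth is in the bass.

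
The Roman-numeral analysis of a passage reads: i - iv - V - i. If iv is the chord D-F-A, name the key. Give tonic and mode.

The anchor chord is a minor triad on D, labeled iv.
Counting down 3 scale steps from D places the tonic on A; a minor triad on degree 4 is diatonic only in minor.

A minor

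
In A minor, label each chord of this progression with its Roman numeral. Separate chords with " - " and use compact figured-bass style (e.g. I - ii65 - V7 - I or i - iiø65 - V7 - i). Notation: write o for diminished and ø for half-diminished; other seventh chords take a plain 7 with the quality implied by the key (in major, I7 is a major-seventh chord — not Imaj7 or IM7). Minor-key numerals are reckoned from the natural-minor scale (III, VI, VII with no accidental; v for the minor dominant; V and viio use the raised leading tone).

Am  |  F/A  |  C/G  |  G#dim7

Am has root A, degree 1 in A minor, so i.
F/A: root F is the submediant; major triad there is VI6.
C/G: root C is the mediant; major triad there is III64.
G#dim7 has root G#, degree 7 in A minor, so viio7.

i - VI6 - III64 - viio7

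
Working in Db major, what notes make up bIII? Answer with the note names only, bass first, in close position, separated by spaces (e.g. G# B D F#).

Scale degree 3 in Db major is F; lowering it a half step gives Fb. bIII is a major triad on the lowered third degree, borrowed from the parallel minor.
So the chord is Fb-Ab-Cb.

Fb Ab Cb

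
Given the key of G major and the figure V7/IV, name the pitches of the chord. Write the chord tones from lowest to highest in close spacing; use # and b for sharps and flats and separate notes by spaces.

G B D F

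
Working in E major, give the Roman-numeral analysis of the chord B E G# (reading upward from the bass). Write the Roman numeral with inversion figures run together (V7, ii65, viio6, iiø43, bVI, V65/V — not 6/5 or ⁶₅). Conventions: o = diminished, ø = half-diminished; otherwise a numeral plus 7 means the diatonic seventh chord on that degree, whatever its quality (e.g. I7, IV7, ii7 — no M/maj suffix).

I64

Stacked in thirds the chord is E-G#-B: a major triad on E.
In E major, E is the tonic; the diatonic major triad there is I.
With B in the bass the chord is in second inversion, so the figured bass is 64.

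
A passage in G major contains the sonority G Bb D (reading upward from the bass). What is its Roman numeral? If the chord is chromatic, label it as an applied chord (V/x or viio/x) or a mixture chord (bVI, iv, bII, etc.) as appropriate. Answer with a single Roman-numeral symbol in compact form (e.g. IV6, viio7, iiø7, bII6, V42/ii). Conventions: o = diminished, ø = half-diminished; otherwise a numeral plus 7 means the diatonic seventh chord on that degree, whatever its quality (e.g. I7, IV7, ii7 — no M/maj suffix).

Stacked in thirds the chord is G-Bb-D: a minor triad on G.
G is the first degree of G major. This is the minor tonic, borrowed from the parallel minor.

i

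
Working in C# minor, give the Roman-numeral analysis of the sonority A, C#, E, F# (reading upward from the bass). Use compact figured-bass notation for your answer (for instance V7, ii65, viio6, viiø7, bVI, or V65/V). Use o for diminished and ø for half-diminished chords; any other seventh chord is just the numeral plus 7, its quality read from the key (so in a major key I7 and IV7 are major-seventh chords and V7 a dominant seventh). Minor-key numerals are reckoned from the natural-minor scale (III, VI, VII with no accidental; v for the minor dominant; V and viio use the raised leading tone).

iv65

The pitches F#-A-C#-E form a minor seventh chord rooted on F#.
F# is scale degree 4 in C# minor, and a minor seventh chord on that degree is written iv7.
With A in the bass the chord is in first inversion, so the figured bass is 65.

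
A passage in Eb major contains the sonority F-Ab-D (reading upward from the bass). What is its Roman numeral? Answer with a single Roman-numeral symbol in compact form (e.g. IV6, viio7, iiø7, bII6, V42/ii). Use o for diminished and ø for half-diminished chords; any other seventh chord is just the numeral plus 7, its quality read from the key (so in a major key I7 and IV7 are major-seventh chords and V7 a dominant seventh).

viio6

The pitches D-F-Ab form a diminished triad rooted on D.
D is scale degree 7 in Eb major, and a diminished triad on that degree is written viio.
With F in the bass the chord is in first inversion, so the figured bass is 6.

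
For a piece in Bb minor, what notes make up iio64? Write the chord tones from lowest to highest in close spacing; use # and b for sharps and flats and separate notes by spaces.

Gb C Eb

In Bb minor, the second degree is C, and the diatonic chord built there is a diminished triad.
That chord is spelled C-Eb-Gb.
With the 64 figure the chord is in second inversion; from the bass Gb upward in close position it reads Gb-C-Eb.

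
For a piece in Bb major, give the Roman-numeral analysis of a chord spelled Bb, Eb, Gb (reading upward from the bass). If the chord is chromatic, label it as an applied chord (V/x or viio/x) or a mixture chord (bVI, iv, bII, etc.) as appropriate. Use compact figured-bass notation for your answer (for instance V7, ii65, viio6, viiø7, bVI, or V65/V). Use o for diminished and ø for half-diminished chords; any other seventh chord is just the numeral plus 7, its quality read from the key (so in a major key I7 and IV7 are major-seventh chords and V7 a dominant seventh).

iv64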